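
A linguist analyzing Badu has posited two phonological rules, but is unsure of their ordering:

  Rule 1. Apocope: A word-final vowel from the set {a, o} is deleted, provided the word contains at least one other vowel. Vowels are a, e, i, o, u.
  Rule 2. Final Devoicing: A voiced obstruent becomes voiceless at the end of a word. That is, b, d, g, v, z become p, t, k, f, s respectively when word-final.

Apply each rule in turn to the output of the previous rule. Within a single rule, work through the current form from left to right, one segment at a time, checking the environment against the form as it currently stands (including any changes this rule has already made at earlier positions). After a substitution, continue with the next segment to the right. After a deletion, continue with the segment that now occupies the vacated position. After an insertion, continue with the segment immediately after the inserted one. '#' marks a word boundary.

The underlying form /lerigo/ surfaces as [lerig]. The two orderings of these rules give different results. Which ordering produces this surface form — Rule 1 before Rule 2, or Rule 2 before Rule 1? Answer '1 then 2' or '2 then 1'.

2 then 1

Order 1 then 2:
  1 Apocope: [lerigo] → [lerig]
  2 Final Devoicing: [lerig] → [lerik]
  result: [lerik]
Order 2 then 1:
  2 Final Devoicing: no change — [lerigo]
  1 Apocope: [lerigo] → [lerig]
  result: [lerig]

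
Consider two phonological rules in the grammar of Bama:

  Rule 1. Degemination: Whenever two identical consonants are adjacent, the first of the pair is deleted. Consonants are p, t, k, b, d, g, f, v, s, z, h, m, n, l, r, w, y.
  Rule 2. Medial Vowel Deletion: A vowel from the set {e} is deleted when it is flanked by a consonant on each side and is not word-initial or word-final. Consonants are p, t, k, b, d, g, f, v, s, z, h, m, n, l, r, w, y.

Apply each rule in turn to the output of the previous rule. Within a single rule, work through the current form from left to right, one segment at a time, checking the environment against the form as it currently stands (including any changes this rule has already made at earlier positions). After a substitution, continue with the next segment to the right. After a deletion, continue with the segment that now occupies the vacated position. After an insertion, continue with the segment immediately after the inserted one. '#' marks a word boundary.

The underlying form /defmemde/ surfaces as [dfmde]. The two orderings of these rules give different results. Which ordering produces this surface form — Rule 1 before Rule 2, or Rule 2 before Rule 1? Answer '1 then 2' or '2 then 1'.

2 then 1

Order 1 then 2:
  1 Degemination: no change — [defmemde]
  2 Medial Vowel Deletion: [defmemde] → [dfmmde]
  result: [dfmmde]
Order 2 then 1:
  2 Medial Vowel Deletion: [defmemde] → [dfmmde]
  1 Degemination: [dfmmde] → [dfmde]
  result: [dfmde]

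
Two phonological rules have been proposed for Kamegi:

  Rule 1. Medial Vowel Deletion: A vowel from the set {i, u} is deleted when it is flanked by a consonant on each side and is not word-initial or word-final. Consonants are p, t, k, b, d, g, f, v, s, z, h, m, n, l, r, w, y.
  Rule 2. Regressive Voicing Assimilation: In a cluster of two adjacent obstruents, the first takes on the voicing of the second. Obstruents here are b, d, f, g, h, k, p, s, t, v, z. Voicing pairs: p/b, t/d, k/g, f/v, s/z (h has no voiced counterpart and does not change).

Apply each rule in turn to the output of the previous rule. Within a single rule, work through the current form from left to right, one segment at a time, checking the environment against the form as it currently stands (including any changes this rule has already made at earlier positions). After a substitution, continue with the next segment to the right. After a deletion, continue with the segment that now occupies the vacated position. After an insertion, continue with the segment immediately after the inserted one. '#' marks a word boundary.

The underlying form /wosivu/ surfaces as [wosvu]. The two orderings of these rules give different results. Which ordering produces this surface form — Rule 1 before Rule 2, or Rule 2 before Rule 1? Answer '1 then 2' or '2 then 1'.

2 then 1

Order 1 then 2:
  1 Medial Vowel Deletion: [wosivu] → [wosvu]
  2 Regressive Voicing Assimilation: [wosvu] → [wozvu]
  result: [wozvu]
Order 2 then 1:
  2 Regressive Voicing Assimilation: no change — [wosivu]
  1 Medial Vowel Deletion: [wosivu] → [wosvu]
  result: [wosvu]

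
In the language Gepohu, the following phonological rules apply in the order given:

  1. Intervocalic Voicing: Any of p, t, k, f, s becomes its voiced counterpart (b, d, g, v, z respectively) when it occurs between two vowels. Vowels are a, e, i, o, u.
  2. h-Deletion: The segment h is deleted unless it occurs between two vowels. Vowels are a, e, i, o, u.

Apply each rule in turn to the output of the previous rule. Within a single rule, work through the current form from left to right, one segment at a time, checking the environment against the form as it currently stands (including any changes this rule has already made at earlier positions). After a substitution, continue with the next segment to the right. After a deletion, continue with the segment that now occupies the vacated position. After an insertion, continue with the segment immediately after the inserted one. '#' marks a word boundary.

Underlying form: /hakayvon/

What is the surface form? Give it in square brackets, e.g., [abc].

[agayvon]

1 Intervocalic Voicing: [hakayvon] → [hagayvon]
2 h-Deletion: [hagayvon] → [agayvon]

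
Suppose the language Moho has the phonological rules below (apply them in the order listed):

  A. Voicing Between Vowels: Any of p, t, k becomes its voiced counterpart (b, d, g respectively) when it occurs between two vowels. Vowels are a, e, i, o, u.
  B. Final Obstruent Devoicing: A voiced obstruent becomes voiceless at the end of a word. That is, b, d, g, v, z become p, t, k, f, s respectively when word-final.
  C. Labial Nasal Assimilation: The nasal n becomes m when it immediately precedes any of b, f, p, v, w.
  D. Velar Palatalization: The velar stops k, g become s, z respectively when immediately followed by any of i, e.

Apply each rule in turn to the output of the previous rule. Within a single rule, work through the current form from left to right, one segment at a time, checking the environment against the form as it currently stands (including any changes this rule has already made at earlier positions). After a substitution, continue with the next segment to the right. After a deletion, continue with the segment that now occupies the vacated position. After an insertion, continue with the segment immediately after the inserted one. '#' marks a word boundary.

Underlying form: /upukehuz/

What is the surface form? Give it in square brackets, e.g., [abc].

[ubuzehus]

A Voicing Between Vowels: [upukehuz] → [ubugehuz]
B Final Obstruent Devoicing: [ubugehuz] → [ubugehus]
C Labial Nasal Assimilation: no change — [ubugehus]
D Velar Palatalization: [ubugehus] → [ubuzehus]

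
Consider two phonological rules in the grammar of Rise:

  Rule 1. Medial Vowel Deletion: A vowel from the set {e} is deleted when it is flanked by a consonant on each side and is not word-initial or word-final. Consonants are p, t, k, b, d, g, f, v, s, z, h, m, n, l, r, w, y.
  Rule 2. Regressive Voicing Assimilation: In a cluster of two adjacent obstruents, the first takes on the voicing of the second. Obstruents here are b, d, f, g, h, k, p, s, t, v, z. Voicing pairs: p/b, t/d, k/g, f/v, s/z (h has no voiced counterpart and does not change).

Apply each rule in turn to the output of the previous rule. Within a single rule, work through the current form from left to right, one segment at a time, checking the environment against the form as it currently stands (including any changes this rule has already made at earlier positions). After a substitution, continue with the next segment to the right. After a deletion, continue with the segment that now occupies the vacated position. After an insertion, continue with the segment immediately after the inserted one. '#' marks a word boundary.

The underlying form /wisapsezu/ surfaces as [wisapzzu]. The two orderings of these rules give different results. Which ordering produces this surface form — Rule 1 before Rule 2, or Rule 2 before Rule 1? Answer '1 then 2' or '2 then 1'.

1 then 2

Order 1 then 2:
  1 Medial Vowel Deletion: [wisapsezu] → [wisapszu]
  2 Regressive Voicing Assimilation: [wisapszu] → [wisapzzu]
  result: [wisapzzu]
Order 2 then 1:
  2 Regressive Voicing Assimilation: no change — [wisapsezu]
  1 Medial Vowel Deletion: [wisapsezu] → [wisapszu]
  result: [wisapszu]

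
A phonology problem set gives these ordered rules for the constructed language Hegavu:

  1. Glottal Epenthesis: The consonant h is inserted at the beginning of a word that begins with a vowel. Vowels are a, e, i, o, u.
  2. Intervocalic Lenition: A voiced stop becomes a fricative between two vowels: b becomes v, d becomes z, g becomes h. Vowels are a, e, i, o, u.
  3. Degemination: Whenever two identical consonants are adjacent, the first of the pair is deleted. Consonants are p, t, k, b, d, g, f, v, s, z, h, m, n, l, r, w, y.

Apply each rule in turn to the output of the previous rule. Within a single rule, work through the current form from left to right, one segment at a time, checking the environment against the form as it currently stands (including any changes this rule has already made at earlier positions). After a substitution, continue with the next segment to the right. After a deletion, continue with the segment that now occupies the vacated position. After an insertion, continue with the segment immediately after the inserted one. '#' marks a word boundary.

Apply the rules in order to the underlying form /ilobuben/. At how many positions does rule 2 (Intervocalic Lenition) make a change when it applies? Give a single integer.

1 Glottal Epenthesis: [ilobuben] → [hilobuben]
2 Intervocalic Lenition: [hilobuben] → [hilovuven]
3 Degemination: no change — [hilovuven]
Rule 2 changed 2 position(s).

2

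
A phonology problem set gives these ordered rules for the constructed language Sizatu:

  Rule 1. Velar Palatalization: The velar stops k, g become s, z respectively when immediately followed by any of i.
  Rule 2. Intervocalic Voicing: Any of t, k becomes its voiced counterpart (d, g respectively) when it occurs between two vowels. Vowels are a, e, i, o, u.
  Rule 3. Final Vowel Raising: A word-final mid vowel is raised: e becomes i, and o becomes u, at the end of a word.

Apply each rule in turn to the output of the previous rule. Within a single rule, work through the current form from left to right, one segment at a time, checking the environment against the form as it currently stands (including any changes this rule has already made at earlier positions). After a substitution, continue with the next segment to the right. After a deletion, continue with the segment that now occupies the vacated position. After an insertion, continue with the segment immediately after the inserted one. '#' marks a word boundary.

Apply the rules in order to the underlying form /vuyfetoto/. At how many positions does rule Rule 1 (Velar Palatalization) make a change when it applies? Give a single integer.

Rule 1 Velar Palatalization: no change — [vuyfetoto]
Rule 2 Intervocalic Voicing: [vuyfetoto] → [vuyfedodo]
Rule 3 Final Vowel Raising: [vuyfedodo] → [vuyfedodu]
Rule Rule 1 changed 0 position(s).

0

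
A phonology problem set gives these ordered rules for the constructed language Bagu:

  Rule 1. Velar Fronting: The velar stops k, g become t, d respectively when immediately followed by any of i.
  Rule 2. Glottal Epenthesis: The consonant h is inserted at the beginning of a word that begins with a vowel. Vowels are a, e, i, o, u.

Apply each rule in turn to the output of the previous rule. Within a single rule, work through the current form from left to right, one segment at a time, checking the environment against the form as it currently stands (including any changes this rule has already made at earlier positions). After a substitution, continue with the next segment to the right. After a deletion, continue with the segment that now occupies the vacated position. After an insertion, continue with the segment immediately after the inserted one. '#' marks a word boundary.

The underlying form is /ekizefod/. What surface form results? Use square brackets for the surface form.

[hetizefod]

Rule 1 Velar Fronting: [ekizefod] → [etizefod]
Rule 2 Glottal Epenthesis: [etizefod] → [hetizefod]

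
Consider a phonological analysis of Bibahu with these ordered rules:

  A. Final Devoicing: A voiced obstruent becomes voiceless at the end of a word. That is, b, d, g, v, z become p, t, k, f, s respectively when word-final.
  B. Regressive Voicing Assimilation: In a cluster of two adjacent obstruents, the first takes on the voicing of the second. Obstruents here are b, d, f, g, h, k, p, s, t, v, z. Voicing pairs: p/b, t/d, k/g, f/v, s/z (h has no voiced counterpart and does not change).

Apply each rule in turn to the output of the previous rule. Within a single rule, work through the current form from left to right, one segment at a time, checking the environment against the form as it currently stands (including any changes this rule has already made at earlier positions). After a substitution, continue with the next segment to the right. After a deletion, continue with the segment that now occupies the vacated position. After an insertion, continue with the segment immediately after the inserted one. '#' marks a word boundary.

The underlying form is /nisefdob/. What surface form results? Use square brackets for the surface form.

[nisevdop]

A Final Devoicing: [nisefdob] → [nisefdop]
B Regressive Voicing Assimilation: [nisefdop] → [nisevdop]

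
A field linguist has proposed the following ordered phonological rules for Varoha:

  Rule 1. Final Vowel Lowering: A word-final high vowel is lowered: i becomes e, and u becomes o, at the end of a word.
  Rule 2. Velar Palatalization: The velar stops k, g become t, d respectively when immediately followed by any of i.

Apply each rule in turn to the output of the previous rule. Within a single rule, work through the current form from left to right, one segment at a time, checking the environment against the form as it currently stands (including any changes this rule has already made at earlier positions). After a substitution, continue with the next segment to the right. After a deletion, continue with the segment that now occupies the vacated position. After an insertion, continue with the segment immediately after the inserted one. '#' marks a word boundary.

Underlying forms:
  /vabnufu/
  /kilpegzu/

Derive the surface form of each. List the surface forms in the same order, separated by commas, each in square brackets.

/vabnufu/:
  Rule 1 Final Vowel Lowering: [vabnufu] → [vabnufo]
  Rule 2 Velar Palatalization: no change — [vabnufo]
/kilpegzu/:
  Rule 1 Final Vowel Lowering: [kilpegzu] → [kilpegzo]
  Rule 2 Velar Palatalization: [kilpegzo] → [tilpegzo]

[vabnufo], [tilpegzo]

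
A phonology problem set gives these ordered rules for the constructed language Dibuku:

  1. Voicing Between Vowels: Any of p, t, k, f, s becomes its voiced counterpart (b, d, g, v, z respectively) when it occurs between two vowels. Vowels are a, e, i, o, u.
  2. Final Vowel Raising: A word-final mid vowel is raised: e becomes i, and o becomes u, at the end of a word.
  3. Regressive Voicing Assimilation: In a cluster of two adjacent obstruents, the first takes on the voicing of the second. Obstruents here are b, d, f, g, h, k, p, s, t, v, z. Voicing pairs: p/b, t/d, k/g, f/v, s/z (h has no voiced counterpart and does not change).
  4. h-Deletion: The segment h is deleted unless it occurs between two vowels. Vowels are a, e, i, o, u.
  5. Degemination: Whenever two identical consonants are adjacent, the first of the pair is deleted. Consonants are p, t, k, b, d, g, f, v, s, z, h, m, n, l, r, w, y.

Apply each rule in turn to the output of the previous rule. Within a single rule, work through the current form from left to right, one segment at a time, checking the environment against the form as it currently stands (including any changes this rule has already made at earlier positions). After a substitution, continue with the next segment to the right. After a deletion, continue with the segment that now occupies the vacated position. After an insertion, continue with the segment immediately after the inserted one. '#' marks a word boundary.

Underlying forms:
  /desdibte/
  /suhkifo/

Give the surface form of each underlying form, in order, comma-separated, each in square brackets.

/desdibte/:
  1 Voicing Between Vowels: no change — [desdibte]
  2 Final Vowel Raising: [desdibte] → [desdibti]
  3 Regressive Voicing Assimilation: [desdibti] → [dezdipti]
  4 h-Deletion: no change — [dezdipti]
  5 Degemination: no change — [dezdipti]
/suhkifo/:
  1 Voicing Between Vowels: [suhkifo] → [suhkivo]
  2 Final Vowel Raising: [suhkivo] → [suhkivu]
  3 Regressive Voicing Assimilation: no change — [suhkivu]
  4 h-Deletion: [suhkivu] → [sukivu]
  5 Degemination: no change — [sukivu]

[dezdipti], [sukivu]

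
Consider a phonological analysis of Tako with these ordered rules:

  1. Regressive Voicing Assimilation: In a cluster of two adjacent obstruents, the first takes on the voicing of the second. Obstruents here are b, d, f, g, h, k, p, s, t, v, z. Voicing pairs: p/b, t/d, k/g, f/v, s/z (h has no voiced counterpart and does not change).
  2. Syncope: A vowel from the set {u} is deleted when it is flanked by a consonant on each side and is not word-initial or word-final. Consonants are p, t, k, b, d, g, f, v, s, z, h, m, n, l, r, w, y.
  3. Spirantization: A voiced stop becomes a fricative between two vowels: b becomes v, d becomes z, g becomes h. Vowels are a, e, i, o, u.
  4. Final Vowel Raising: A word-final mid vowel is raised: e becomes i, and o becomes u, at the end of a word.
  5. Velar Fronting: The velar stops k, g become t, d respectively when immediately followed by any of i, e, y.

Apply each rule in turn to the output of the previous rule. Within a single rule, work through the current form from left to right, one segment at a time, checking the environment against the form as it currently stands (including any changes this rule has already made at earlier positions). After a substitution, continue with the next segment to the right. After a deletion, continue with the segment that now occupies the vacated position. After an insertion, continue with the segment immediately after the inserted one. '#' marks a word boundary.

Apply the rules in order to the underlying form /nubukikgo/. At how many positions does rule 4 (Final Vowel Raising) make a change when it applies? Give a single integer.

1 Regressive Voicing Assimilation: [nubukikgo] → [nubukiggo]
2 Syncope: [nubukiggo] → [nbkiggo]
3 Spirantization: no change — [nbkiggo]
4 Final Vowel Raising: [nbkiggo] → [nbkiggu]
5 Velar Fronting: [nbkiggu] → [nbtiggu]
Rule 4 changed 1 position(s).

1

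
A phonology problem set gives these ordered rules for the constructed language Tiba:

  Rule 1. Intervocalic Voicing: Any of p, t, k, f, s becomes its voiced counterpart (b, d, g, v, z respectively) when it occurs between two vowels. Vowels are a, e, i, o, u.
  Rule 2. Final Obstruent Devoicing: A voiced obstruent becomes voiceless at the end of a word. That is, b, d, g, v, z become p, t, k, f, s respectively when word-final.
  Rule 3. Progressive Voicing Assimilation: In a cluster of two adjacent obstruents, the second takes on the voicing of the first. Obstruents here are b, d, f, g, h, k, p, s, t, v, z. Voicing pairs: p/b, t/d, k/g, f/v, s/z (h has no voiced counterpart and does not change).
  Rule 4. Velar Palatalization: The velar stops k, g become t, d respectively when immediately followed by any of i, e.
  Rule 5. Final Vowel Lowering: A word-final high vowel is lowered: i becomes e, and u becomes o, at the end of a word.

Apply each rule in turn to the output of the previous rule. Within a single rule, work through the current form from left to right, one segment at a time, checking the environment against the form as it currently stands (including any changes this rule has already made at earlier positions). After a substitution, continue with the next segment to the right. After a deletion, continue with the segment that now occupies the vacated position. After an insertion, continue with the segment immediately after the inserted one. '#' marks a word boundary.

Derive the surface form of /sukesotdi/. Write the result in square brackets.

Rule 1 Intervocalic Voicing: [sukesotdi] → [sugezotdi]
Rule 2 Final Obstruent Devoicing: no change — [sugezotdi]
Rule 3 Progressive Voicing Assimilation: [sugezotdi] → [sugezotti]
Rule 4 Velar Palatalization: [sugezotti] → [sudezotti]
Rule 5 Final Vowel Lowering: [sudezotti] → [sudezotte]

[sudezotte]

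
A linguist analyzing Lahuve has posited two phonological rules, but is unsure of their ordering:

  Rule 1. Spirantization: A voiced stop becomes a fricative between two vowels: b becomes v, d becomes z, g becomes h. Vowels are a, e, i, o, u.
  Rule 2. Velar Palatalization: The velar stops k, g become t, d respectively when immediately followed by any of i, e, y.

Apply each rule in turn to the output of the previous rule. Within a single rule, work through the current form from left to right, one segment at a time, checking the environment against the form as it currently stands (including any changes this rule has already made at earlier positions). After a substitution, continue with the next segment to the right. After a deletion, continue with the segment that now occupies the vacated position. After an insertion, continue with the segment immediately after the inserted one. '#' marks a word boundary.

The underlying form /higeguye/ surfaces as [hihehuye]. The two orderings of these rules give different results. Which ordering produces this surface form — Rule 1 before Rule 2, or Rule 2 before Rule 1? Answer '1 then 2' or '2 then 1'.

Order 1 then 2:
  1 Spirantization: [higeguye] → [hihehuye]
  2 Velar Palatalization: no change — [hihehuye]
  result: [hihehuye]
Order 2 then 1:
  2 Velar Palatalization: [higeguye] → [hideguye]
  1 Spirantization: [hideguye] → [hizehuye]
  result: [hizehuye]

1 then 2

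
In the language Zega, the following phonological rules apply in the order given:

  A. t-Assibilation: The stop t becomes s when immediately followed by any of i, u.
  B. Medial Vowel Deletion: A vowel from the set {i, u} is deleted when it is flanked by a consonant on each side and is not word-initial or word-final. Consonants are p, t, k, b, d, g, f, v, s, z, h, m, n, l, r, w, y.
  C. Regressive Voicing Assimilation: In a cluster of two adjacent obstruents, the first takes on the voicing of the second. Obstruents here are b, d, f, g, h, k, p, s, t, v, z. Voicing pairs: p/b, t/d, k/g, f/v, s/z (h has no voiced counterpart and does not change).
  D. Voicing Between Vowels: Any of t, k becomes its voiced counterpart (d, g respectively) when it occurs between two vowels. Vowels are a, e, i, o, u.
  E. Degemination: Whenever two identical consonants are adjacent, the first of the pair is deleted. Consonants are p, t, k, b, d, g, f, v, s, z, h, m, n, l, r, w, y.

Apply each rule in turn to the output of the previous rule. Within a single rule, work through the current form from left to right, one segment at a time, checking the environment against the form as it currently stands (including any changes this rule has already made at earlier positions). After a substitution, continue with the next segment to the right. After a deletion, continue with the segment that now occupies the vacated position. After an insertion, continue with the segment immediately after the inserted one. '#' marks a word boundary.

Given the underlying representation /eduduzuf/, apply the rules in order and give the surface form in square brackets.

A t-Assibilation: no change — [eduduzuf]
B Medial Vowel Deletion: [eduduzuf] → [eddzf]
C Regressive Voicing Assimilation: [eddzf] → [eddsf]
D Voicing Between Vowels: no change — [eddsf]
E Degemination: [eddsf] → [edsf]

[edsf]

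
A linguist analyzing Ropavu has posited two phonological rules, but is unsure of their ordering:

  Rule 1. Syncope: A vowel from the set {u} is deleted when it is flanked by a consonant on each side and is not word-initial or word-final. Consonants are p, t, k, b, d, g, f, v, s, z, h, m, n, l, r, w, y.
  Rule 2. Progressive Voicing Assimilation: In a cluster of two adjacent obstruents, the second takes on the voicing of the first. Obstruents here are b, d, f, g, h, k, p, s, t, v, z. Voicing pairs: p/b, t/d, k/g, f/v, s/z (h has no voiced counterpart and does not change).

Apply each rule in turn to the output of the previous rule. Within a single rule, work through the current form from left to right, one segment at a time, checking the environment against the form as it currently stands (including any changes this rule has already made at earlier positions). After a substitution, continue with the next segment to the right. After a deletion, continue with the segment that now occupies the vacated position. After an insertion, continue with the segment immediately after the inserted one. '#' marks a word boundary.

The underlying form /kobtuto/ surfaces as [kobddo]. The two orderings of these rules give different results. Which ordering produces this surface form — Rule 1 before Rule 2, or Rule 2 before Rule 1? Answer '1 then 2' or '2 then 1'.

1 then 2

Order 1 then 2:
  1 Syncope: [kobtuto] → [kobtto]
  2 Progressive Voicing Assimilation: [kobtto] → [kobddo]
  result: [kobddo]
Order 2 then 1:
  2 Progressive Voicing Assimilation: [kobtuto] → [kobduto]
  1 Syncope: [kobduto] → [kobdto]
  result: [kobdto]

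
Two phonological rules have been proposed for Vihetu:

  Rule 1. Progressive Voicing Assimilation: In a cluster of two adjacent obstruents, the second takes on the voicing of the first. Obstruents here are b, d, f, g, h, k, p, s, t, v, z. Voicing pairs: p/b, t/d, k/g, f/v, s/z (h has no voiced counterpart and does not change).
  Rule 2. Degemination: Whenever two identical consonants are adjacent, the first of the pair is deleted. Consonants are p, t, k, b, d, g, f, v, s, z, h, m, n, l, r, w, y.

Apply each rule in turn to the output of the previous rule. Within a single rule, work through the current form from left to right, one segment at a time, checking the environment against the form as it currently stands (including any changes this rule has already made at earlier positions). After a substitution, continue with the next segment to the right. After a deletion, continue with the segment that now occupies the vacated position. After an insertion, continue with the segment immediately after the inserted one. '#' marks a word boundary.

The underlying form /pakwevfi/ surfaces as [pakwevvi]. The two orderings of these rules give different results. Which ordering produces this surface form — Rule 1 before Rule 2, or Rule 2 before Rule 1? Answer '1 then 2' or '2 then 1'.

2 then 1

Order 1 then 2:
  1 Progressive Voicing Assimilation: [pakwevfi] → [pakwevvi]
  2 Degemination: [pakwevvi] → [pakwevi]
  result: [pakwevi]
Order 2 then 1:
  2 Degemination: no change — [pakwevfi]
  1 Progressive Voicing Assimilation: [pakwevfi] → [pakwevvi]
  result: [pakwevvi]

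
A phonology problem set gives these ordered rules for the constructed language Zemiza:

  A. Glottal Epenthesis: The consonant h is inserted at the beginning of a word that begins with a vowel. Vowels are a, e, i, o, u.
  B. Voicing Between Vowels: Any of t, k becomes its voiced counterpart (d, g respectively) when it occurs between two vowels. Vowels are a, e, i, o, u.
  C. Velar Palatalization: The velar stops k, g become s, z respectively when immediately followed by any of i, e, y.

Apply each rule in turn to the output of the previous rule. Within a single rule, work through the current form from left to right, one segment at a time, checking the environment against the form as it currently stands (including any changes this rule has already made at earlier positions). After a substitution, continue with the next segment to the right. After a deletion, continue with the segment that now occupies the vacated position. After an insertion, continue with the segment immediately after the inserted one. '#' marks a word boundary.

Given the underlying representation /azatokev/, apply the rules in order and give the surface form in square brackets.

A Glottal Epenthesis: [azatokev] → [hazatokev]
B Voicing Between Vowels: [hazatokev] → [hazadogev]
C Velar Palatalization: [hazadogev] → [hazadozev]

[hazadozev]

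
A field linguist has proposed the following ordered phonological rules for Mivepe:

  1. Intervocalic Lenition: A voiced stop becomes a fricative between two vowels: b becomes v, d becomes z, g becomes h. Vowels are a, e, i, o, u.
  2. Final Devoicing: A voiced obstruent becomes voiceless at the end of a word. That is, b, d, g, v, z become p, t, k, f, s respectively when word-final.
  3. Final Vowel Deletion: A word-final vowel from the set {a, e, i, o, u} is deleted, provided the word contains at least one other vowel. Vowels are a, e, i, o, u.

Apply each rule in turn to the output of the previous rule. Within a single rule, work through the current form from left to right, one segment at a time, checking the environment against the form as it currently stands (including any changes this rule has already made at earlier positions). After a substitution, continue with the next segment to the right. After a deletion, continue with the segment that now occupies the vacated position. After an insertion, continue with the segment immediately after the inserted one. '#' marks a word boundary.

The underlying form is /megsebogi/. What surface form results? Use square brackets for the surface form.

1 Intervocalic Lenition: [megsebogi] → [megsevohi]
2 Final Devoicing: no change — [megsevohi]
3 Final Vowel Deletion: [megsevohi] → [megsevoh]

[megsevoh]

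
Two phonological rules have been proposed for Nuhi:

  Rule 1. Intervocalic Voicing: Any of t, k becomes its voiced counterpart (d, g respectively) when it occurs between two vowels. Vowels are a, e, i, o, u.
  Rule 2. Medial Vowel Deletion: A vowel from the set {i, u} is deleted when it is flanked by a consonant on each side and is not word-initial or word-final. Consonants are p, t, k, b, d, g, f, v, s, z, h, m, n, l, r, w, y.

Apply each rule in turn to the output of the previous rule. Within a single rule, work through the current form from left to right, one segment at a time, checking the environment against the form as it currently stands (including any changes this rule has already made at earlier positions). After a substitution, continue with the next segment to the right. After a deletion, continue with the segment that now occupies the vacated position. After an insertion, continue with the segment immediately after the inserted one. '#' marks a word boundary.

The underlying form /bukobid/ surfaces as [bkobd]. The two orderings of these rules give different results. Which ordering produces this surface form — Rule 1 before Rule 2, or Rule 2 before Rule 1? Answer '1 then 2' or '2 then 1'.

Order 1 then 2:
  1 Intervocalic Voicing: [bukobid] → [bugobid]
  2 Medial Vowel Deletion: [bugobid] → [bgobd]
  result: [bgobd]
Order 2 then 1:
  2 Medial Vowel Deletion: [bukobid] → [bkobd]
  1 Intervocalic Voicing: no change — [bkobd]
  result: [bkobd]

2 then 1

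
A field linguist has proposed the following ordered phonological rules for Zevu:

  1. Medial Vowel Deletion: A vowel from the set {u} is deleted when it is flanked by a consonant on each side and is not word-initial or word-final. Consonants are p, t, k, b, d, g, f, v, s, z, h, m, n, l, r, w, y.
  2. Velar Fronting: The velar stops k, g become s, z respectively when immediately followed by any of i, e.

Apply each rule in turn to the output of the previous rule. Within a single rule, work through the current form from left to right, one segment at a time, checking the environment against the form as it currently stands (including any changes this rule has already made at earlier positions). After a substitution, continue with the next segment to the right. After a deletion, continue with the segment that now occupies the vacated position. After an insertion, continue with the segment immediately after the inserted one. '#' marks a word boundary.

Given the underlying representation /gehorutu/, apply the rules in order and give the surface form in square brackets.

[zehortu]

1 Medial Vowel Deletion: [gehorutu] → [gehortu]
2 Velar Fronting: [gehortu] → [zehortu]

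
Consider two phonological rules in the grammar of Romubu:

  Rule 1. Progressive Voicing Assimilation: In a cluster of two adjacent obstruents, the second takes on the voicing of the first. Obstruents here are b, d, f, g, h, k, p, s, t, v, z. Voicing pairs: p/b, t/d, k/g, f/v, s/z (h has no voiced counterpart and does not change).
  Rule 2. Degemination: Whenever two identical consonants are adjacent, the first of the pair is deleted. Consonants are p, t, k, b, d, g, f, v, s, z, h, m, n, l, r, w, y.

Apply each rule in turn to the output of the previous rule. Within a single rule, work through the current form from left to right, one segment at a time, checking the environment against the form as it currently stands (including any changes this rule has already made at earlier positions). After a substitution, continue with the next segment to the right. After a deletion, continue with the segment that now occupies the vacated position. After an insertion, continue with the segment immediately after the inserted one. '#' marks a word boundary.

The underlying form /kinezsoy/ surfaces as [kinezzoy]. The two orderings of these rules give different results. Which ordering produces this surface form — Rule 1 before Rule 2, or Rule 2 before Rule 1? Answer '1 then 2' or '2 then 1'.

2 then 1

Order 1 then 2:
  1 Progressive Voicing Assimilation: [kinezsoy] → [kinezzoy]
  2 Degemination: [kinezzoy] → [kinezoy]
  result: [kinezoy]
Order 2 then 1:
  2 Degemination: no change — [kinezsoy]
  1 Progressive Voicing Assimilation: [kinezsoy] → [kinezzoy]
  result: [kinezzoy]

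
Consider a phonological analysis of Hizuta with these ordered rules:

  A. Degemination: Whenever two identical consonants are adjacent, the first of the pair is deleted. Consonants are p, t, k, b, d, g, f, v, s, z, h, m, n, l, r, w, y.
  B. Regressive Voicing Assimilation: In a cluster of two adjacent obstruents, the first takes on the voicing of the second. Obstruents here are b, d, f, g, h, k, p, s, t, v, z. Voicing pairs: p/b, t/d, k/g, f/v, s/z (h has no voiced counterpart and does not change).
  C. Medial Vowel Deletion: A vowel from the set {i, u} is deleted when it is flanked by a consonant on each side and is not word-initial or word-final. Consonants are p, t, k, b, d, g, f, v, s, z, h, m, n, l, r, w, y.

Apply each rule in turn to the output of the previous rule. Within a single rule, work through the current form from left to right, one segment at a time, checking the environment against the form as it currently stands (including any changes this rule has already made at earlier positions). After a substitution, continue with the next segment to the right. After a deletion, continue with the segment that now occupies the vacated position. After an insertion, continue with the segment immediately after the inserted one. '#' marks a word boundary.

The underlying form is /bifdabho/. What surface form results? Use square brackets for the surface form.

[bvdapho]

A Degemination: no change — [bifdabho]
B Regressive Voicing Assimilation: [bifdabho] → [bivdapho]
C Medial Vowel Deletion: [bivdapho] → [bvdapho]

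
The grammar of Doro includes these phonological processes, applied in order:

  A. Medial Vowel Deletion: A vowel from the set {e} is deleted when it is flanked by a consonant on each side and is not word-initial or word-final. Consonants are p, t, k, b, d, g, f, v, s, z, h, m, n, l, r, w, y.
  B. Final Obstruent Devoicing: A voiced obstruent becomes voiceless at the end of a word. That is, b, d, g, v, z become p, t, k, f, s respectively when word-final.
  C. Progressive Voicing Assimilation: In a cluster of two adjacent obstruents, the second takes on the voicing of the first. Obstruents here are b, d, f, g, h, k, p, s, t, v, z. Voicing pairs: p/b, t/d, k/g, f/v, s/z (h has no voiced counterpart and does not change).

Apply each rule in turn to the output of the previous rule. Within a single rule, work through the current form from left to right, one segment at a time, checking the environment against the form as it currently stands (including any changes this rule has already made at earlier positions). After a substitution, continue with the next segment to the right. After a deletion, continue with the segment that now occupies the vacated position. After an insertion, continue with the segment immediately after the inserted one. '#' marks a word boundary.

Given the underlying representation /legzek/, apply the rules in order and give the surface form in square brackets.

[lgzg]

A Medial Vowel Deletion: [legzek] → [lgzk]
B Final Obstruent Devoicing: no change — [lgzk]
C Progressive Voicing Assimilation: [lgzk] → [lgzg]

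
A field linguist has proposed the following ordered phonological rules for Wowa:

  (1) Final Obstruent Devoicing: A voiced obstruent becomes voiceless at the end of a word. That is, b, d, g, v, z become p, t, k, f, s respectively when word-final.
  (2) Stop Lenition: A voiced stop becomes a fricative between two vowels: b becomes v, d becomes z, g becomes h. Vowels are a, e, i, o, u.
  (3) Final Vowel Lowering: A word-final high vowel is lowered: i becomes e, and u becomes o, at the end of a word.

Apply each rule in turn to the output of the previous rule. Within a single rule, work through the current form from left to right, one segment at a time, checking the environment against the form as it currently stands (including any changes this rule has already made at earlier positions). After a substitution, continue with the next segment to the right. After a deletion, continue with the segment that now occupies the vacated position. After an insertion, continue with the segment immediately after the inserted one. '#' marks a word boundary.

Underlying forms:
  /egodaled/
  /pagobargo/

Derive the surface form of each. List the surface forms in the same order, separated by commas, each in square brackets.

/egodaled/:
  (1) Final Obstruent Devoicing: [egodaled] → [egodalet]
  (2) Stop Lenition: [egodalet] → [ehozalet]
  (3) Final Vowel Lowering: no change — [ehozalet]
/pagobargo/:
  (1) Final Obstruent Devoicing: no change — [pagobargo]
  (2) Stop Lenition: [pagobargo] → [pahovargo]
  (3) Final Vowel Lowering: no change — [pahovargo]

[ehozalet], [pahovargo]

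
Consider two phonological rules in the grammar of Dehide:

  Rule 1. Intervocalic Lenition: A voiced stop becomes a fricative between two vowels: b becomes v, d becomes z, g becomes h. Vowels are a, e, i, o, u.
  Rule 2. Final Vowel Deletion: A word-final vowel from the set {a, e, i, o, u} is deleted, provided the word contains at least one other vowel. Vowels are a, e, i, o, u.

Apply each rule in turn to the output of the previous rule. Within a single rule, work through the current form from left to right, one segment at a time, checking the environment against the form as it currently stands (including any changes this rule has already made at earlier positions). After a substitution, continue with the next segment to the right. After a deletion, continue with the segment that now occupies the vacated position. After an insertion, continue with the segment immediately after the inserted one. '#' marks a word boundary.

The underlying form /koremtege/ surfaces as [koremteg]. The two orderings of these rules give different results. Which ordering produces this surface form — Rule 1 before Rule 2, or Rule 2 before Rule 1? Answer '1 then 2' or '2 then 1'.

2 then 1

Order 1 then 2:
  1 Intervocalic Lenition: [koremtege] → [koremtehe]
  2 Final Vowel Deletion: [koremtehe] → [koremteh]
  result: [koremteh]
Order 2 then 1:
  2 Final Vowel Deletion: [koremtege] → [koremteg]
  1 Intervocalic Lenition: no change — [koremteg]
  result: [koremteg]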